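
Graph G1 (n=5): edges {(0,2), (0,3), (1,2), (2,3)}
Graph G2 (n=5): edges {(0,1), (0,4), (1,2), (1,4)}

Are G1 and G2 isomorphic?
Yes, isomorphic

The graphs are isomorphic.
One valid mapping φ: V(G1) → V(G2): 0→4, 1→2, 2→1, 3→0, 4→3

Verify φ preserves adjacency — for each edge of G1, its image is an edge of G2:
  (0,2) → (φ(0),φ(2)) = (1,4) ∈ E(G2) ✓
  (0,3) → (φ(0),φ(3)) = (0,4) ∈ E(G2) ✓
  (1,2) → (φ(1),φ(2)) = (1,2) ∈ E(G2) ✓
  (2,3) → (φ(2),φ(3)) = (0,1) ∈ E(G2) ✓
All 4 edges of G1 map to edges of G2, and |E(G1)| = |E(G2)| = 4, so φ is a bijection on edges as well as vertices. Hence G1 ≅ G2.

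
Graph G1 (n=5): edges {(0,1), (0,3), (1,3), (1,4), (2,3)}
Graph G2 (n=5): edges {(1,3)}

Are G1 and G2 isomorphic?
No, not isomorphic

The graphs are NOT isomorphic.

Connected components of G1: 1 component(s) with vertex sets [[0, 1, 2, 3, 4]], sizes [5].
Connected components of G2: 4 component(s) with vertex sets [[0], [2], [4], [1, 3]], sizes [1, 1, 1, 2].
The number of connected components (and the multiset of component sizes) is an isomorphism invariant — an isomorphism maps each component of G1 bijectively onto a component of G2. Since G1 has 1 component(s) and G2 has 4, they cannot be isomorphic.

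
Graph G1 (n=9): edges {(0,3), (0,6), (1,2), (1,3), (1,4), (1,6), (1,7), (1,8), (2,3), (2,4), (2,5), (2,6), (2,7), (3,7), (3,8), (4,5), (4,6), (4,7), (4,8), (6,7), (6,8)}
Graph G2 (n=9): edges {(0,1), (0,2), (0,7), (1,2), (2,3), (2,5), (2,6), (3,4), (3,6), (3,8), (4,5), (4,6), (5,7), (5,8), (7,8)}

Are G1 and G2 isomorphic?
No, not isomorphic

The graphs are NOT isomorphic.

Degrees in G1: deg(0)=2, deg(1)=6, deg(2)=6, deg(3)=5, deg(4)=6, deg(5)=2, deg(6)=6, deg(7)=5, deg(8)=4.
Sorted degree sequence of G1: [6, 6, 6, 6, 5, 5, 4, 2, 2].
Degrees in G2: deg(0)=3, deg(1)=2, deg(2)=5, deg(3)=4, deg(4)=3, deg(5)=4, deg(6)=3, deg(7)=3, deg(8)=3.
Sorted degree sequence of G2: [5, 4, 4, 3, 3, 3, 3, 3, 2].
The (sorted) degree sequence is an isomorphism invariant, so since G1 and G2 have different degree sequences they cannot be isomorphic.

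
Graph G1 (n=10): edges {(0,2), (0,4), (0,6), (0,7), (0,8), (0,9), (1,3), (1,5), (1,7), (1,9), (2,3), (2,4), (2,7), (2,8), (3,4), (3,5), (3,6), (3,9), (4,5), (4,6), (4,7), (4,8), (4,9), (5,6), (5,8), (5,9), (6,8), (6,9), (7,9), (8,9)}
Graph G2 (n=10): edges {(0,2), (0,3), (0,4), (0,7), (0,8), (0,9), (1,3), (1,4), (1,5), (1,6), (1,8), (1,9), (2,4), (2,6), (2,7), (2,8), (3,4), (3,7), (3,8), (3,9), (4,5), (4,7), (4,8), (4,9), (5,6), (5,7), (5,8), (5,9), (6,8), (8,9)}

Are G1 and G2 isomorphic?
Yes, isomorphic

The graphs are isomorphic.
One valid mapping φ: V(G1) → V(G2): 0→0, 1→6, 2→7, 3→5, 4→4, 5→1, 6→9, 7→2, 8→3, 9→8

Verify φ preserves adjacency — for each edge of G1, its image is an edge of G2:
  (0,2) → (φ(0),φ(2)) = (0,7) ∈ E(G2) ✓
  (0,4) → (φ(0),φ(4)) = (0,4) ∈ E(G2) ✓
  (0,6) → (φ(0),φ(6)) = (0,9) ∈ E(G2) ✓
  (0,7) → (φ(0),φ(7)) = (0,2) ∈ E(G2) ✓
  (0,8) → (φ(0),φ(8)) = (0,3) ∈ E(G2) ✓
  (0,9) → (φ(0),φ(9)) = (0,8) ∈ E(G2) ✓
  (1,3) → (φ(1),φ(3)) = (5,6) ∈ E(G2) ✓
  (1,5) → (φ(1),φ(5)) = (1,6) ∈ E(G2) ✓
  (1,7) → (φ(1),φ(7)) = (2,6) ∈ E(G2) ✓
  (1,9) → (φ(1),φ(9)) = (6,8) ∈ E(G2) ✓
  (2,3) → (φ(2),φ(3)) = (5,7) ∈ E(G2) ✓
  (2,4) → (φ(2),φ(4)) = (4,7) ∈ E(G2) ✓
  (2,7) → (φ(2),φ(7)) = (2,7) ∈ E(G2) ✓
  (2,8) → (φ(2),φ(8)) = (3,7) ∈ E(G2) ✓
  (3,4) → (φ(3),φ(4)) = (4,5) ∈ E(G2) ✓
  (3,5) → (φ(3),φ(5)) = (1,5) ∈ E(G2) ✓
  (3,6) → (φ(3),φ(6)) = (5,9) ∈ E(G2) ✓
  (3,9) → (φ(3),φ(9)) = (5,8) ∈ E(G2) ✓
  (4,5) → (φ(4),φ(5)) = (1,4) ∈ E(G2) ✓
  (4,6) → (φ(4),φ(6)) = (4,9) ∈ E(G2) ✓
  (4,7) → (φ(4),φ(7)) = (2,4) ∈ E(G2) ✓
  (4,8) → (φ(4),φ(8)) = (3,4) ∈ E(G2) ✓
  (4,9) → (φ(4),φ(9)) = (4,8) ∈ E(G2) ✓
  (5,6) → (φ(5),φ(6)) = (1,9) ∈ E(G2) ✓
  (5,8) → (φ(5),φ(8)) = (1,3) ∈ E(G2) ✓
  (5,9) → (φ(5),φ(9)) = (1,8) ∈ E(G2) ✓
  (6,8) → (φ(6),φ(8)) = (3,9) ∈ E(G2) ✓
  (6,9) → (φ(6),φ(9)) = (8,9) ∈ E(G2) ✓
  (7,9) → (φ(7),φ(9)) = (2,8) ∈ E(G2) ✓
  (8,9) → (φ(8),φ(9)) = (3,8) ∈ E(G2) ✓
All 30 edges of G1 map to edges of G2, and |E(G1)| = |E(G2)| = 30, so φ is a bijection on edges as well as vertices. Hence G1 ≅ G2.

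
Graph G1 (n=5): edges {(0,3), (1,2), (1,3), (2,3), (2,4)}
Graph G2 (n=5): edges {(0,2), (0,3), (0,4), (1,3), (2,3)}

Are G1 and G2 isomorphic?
Yes, isomorphic

The graphs are isomorphic.
One valid mapping φ: V(G1) → V(G2): 0→4, 1→2, 2→3, 3→0, 4→1

Verify φ preserves adjacency — for each edge of G1, its image is an edge of G2:
  (0,3) → (φ(0),φ(3)) = (0,4) ∈ E(G2) ✓
  (1,2) → (φ(1),φ(2)) = (2,3) ∈ E(G2) ✓
  (1,3) → (φ(1),φ(3)) = (0,2) ∈ E(G2) ✓
  (2,3) → (φ(2),φ(3)) = (0,3) ∈ E(G2) ✓
  (2,4) → (φ(2),φ(4)) = (1,3) ∈ E(G2) ✓
All 5 edges of G1 map to edges of G2, and |E(G1)| = |E(G2)| = 5, so φ is a bijection on edges as well as vertices. Hence G1 ≅ G2.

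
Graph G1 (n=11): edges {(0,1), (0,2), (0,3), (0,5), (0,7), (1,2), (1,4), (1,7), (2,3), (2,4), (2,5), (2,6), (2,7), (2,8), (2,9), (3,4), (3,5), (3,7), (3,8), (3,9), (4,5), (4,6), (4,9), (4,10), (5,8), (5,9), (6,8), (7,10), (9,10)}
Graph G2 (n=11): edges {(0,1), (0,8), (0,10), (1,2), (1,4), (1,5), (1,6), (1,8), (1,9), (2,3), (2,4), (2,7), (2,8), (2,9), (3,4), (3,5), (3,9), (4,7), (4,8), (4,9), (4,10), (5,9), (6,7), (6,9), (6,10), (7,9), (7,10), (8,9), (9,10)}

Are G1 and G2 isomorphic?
Yes, isomorphic

The graphs are isomorphic.
One valid mapping φ: V(G1) → V(G2): 0→7, 1→6, 2→9, 3→4, 4→1, 5→2, 6→5, 7→10, 8→3, 9→8, 10→0

Verify φ preserves adjacency — for each edge of G1, its image is an edge of G2:
  (0,1) → (φ(0),φ(1)) = (6,7) ∈ E(G2) ✓
  (0,2) → (φ(0),φ(2)) = (7,9) ∈ E(G2) ✓
  (0,3) → (φ(0),φ(3)) = (4,7) ∈ E(G2) ✓
  (0,5) → (φ(0),φ(5)) = (2,7) ∈ E(G2) ✓
  (0,7) → (φ(0),φ(7)) = (7,10) ∈ E(G2) ✓
  (1,2) → (φ(1),φ(2)) = (6,9) ∈ E(G2) ✓
  (1,4) → (φ(1),φ(4)) = (1,6) ∈ E(G2) ✓
  (1,7) → (φ(1),φ(7)) = (6,10) ∈ E(G2) ✓
  (2,3) → (φ(2),φ(3)) = (4,9) ∈ E(G2) ✓
  (2,4) → (φ(2),φ(4)) = (1,9) ∈ E(G2) ✓
  (2,5) → (φ(2),φ(5)) = (2,9) ∈ E(G2) ✓
  (2,6) → (φ(2),φ(6)) = (5,9) ∈ E(G2) ✓
  (2,7) → (φ(2),φ(7)) = (9,10) ∈ E(G2) ✓
  (2,8) → (φ(2),φ(8)) = (3,9) ∈ E(G2) ✓
  (2,9) → (φ(2),φ(9)) = (8,9) ∈ E(G2) ✓
  (3,4) → (φ(3),φ(4)) = (1,4) ∈ E(G2) ✓
  (3,5) → (φ(3),φ(5)) = (2,4) ∈ E(G2) ✓
  (3,7) → (φ(3),φ(7)) = (4,10) ∈ E(G2) ✓
  (3,8) → (φ(3),φ(8)) = (3,4) ∈ E(G2) ✓
  (3,9) → (φ(3),φ(9)) = (4,8) ∈ E(G2) ✓
  (4,5) → (φ(4),φ(5)) = (1,2) ∈ E(G2) ✓
  (4,6) → (φ(4),φ(6)) = (1,5) ∈ E(G2) ✓
  (4,9) → (φ(4),φ(9)) = (1,8) ∈ E(G2) ✓
  (4,10) → (φ(4),φ(10)) = (0,1) ∈ E(G2) ✓
  (5,8) → (φ(5),φ(8)) = (2,3) ∈ E(G2) ✓
  (5,9) → (φ(5),φ(9)) = (2,8) ∈ E(G2) ✓
  (6,8) → (φ(6),φ(8)) = (3,5) ∈ E(G2) ✓
  (7,10) → (φ(7),φ(10)) = (0,10) ∈ E(G2) ✓
  (9,10) → (φ(9),φ(10)) = (0,8) ∈ E(G2) ✓
All 29 edges of G1 map to edges of G2, and |E(G1)| = |E(G2)| = 29, so φ is a bijection on edges as well as vertices. Hence G1 ≅ G2.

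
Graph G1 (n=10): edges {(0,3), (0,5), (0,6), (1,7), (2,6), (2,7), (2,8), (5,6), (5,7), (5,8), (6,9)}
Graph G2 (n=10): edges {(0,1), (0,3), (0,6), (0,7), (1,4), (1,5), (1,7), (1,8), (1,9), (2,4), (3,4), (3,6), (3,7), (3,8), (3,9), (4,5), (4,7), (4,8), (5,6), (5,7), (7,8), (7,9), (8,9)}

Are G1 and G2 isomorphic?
No, not isomorphic

The graphs are NOT isomorphic.

Connected components of G1: 2 component(s) with vertex sets [[4], [0, 1, 2, 3, 5, 6, 7, 8, 9]], sizes [1, 9].
Connected components of G2: 1 component(s) with vertex sets [[0, 1, 2, 3, 4, 5, 6, 7, 8, 9]], sizes [10].
The number of connected components (and the multiset of component sizes) is an isomorphism invariant — an isomorphism maps each component of G1 bijectively onto a component of G2. Since G1 has 2 component(s) and G2 has 1, they cannot be isomorphic.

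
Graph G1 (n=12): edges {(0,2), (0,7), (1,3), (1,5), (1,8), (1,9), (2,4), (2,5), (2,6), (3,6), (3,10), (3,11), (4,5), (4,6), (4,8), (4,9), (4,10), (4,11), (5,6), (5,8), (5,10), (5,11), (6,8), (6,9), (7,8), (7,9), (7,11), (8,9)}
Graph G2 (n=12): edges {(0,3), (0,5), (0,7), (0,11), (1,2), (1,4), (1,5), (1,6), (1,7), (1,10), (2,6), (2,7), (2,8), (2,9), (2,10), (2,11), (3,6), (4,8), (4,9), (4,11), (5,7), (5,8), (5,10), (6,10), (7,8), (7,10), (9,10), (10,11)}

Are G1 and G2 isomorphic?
Yes, isomorphic

The graphs are isomorphic.
One valid mapping φ: V(G1) → V(G2): 0→3, 1→8, 2→6, 3→4, 4→10, 5→2, 6→1, 7→0, 8→7, 9→5, 10→9, 11→11

Verify φ preserves adjacency — for each edge of G1, its image is an edge of G2:
  (0,2) → (φ(0),φ(2)) = (3,6) ∈ E(G2) ✓
  (0,7) → (φ(0),φ(7)) = (0,3) ∈ E(G2) ✓
  (1,3) → (φ(1),φ(3)) = (4,8) ∈ E(G2) ✓
  (1,5) → (φ(1),φ(5)) = (2,8) ∈ E(G2) ✓
  (1,8) → (φ(1),φ(8)) = (7,8) ∈ E(G2) ✓
  (1,9) → (φ(1),φ(9)) = (5,8) ∈ E(G2) ✓
  (2,4) → (φ(2),φ(4)) = (6,10) ∈ E(G2) ✓
  (2,5) → (φ(2),φ(5)) = (2,6) ∈ E(G2) ✓
  (2,6) → (φ(2),φ(6)) = (1,6) ∈ E(G2) ✓
  (3,6) → (φ(3),φ(6)) = (1,4) ∈ E(G2) ✓
  (3,10) → (φ(3),φ(10)) = (4,9) ∈ E(G2) ✓
  (3,11) → (φ(3),φ(11)) = (4,11) ∈ E(G2) ✓
  (4,5) → (φ(4),φ(5)) = (2,10) ∈ E(G2) ✓
  (4,6) → (φ(4),φ(6)) = (1,10) ∈ E(G2) ✓
  (4,8) → (φ(4),φ(8)) = (7,10) ∈ E(G2) ✓
  (4,9) → (φ(4),φ(9)) = (5,10) ∈ E(G2) ✓
  (4,10) → (φ(4),φ(10)) = (9,10) ∈ E(G2) ✓
  (4,11) → (φ(4),φ(11)) = (10,11) ∈ E(G2) ✓
  (5,6) → (φ(5),φ(6)) = (1,2) ∈ E(G2) ✓
  (5,8) → (φ(5),φ(8)) = (2,7) ∈ E(G2) ✓
  (5,10) → (φ(5),φ(10)) = (2,9) ∈ E(G2) ✓
  (5,11) → (φ(5),φ(11)) = (2,11) ∈ E(G2) ✓
  (6,8) → (φ(6),φ(8)) = (1,7) ∈ E(G2) ✓
  (6,9) → (φ(6),φ(9)) = (1,5) ∈ E(G2) ✓
  (7,8) → (φ(7),φ(8)) = (0,7) ∈ E(G2) ✓
  (7,9) → (φ(7),φ(9)) = (0,5) ∈ E(G2) ✓
  (7,11) → (φ(7),φ(11)) = (0,11) ∈ E(G2) ✓
  (8,9) → (φ(8),φ(9)) = (5,7) ∈ E(G2) ✓
All 28 edges of G1 map to edges of G2, and |E(G1)| = |E(G2)| = 28, so φ is a bijection on edges as well as vertices. Hence G1 ≅ G2.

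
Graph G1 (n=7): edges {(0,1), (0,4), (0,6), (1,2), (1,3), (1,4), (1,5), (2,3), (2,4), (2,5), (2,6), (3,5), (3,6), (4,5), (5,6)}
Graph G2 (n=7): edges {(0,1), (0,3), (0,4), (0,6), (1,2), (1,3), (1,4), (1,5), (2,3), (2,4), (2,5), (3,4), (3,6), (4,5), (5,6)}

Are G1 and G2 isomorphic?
Yes, isomorphic

The graphs are isomorphic.
One valid mapping φ: V(G1) → V(G2): 0→6, 1→3, 2→4, 3→2, 4→0, 5→1, 6→5

Verify φ preserves adjacency — for each edge of G1, its image is an edge of G2:
  (0,1) → (φ(0),φ(1)) = (3,6) ∈ E(G2) ✓
  (0,4) → (φ(0),φ(4)) = (0,6) ∈ E(G2) ✓
  (0,6) → (φ(0),φ(6)) = (5,6) ∈ E(G2) ✓
  (1,2) → (φ(1),φ(2)) = (3,4) ∈ E(G2) ✓
  (1,3) → (φ(1),φ(3)) = (2,3) ∈ E(G2) ✓
  (1,4) → (φ(1),φ(4)) = (0,3) ∈ E(G2) ✓
  (1,5) → (φ(1),φ(5)) = (1,3) ∈ E(G2) ✓
  (2,3) → (φ(2),φ(3)) = (2,4) ∈ E(G2) ✓
  (2,4) → (φ(2),φ(4)) = (0,4) ∈ E(G2) ✓
  (2,5) → (φ(2),φ(5)) = (1,4) ∈ E(G2) ✓
  (2,6) → (φ(2),φ(6)) = (4,5) ∈ E(G2) ✓
  (3,5) → (φ(3),φ(5)) = (1,2) ∈ E(G2) ✓
  (3,6) → (φ(3),φ(6)) = (2,5) ∈ E(G2) ✓
  (4,5) → (φ(4),φ(5)) = (0,1) ∈ E(G2) ✓
  (5,6) → (φ(5),φ(6)) = (1,5) ∈ E(G2) ✓
All 15 edges of G1 map to edges of G2, and |E(G1)| = |E(G2)| = 15, so φ is a bijection on edges as well as vertices. Hence G1 ≅ G2.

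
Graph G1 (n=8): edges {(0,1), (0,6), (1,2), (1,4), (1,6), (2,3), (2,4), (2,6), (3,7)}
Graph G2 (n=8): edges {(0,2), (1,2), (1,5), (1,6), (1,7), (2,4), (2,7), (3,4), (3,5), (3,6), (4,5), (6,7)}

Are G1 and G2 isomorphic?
No, not isomorphic

The graphs are NOT isomorphic.

Degrees in G1: deg(0)=2, deg(1)=4, deg(2)=4, deg(3)=2, deg(4)=2, deg(5)=0, deg(6)=3, deg(7)=1.
Sorted degree sequence of G1: [4, 4, 3, 2, 2, 2, 1, 0].
Degrees in G2: deg(0)=1, deg(1)=4, deg(2)=4, deg(3)=3, deg(4)=3, deg(5)=3, deg(6)=3, deg(7)=3.
Sorted degree sequence of G2: [4, 4, 3, 3, 3, 3, 3, 1].
The (sorted) degree sequence is an isomorphism invariant, so since G1 and G2 have different degree sequences they cannot be isomorphic.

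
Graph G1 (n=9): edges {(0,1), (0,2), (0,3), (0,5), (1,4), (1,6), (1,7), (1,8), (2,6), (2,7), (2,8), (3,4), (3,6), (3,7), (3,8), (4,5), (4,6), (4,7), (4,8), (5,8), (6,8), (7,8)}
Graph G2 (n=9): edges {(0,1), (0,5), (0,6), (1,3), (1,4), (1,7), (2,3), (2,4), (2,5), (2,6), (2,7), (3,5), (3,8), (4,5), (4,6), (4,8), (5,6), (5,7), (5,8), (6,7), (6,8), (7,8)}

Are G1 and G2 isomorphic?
Yes, isomorphic

The graphs are isomorphic.
One valid mapping φ: V(G1) → V(G2): 0→1, 1→7, 2→3, 3→4, 4→6, 5→0, 6→8, 7→2, 8→5

Verify φ preserves adjacency — for each edge of G1, its image is an edge of G2:
  (0,1) → (φ(0),φ(1)) = (1,7) ∈ E(G2) ✓
  (0,2) → (φ(0),φ(2)) = (1,3) ∈ E(G2) ✓
  (0,3) → (φ(0),φ(3)) = (1,4) ∈ E(G2) ✓
  (0,5) → (φ(0),φ(5)) = (0,1) ∈ E(G2) ✓
  (1,4) → (φ(1),φ(4)) = (6,7) ∈ E(G2) ✓
  (1,6) → (φ(1),φ(6)) = (7,8) ∈ E(G2) ✓
  (1,7) → (φ(1),φ(7)) = (2,7) ∈ E(G2) ✓
  (1,8) → (φ(1),φ(8)) = (5,7) ∈ E(G2) ✓
  (2,6) → (φ(2),φ(6)) = (3,8) ∈ E(G2) ✓
  (2,7) → (φ(2),φ(7)) = (2,3) ∈ E(G2) ✓
  (2,8) → (φ(2),φ(8)) = (3,5) ∈ E(G2) ✓
  (3,4) → (φ(3),φ(4)) = (4,6) ∈ E(G2) ✓
  (3,6) → (φ(3),φ(6)) = (4,8) ∈ E(G2) ✓
  (3,7) → (φ(3),φ(7)) = (2,4) ∈ E(G2) ✓
  (3,8) → (φ(3),φ(8)) = (4,5) ∈ E(G2) ✓
  (4,5) → (φ(4),φ(5)) = (0,6) ∈ E(G2) ✓
  (4,6) → (φ(4),φ(6)) = (6,8) ∈ E(G2) ✓
  (4,7) → (φ(4),φ(7)) = (2,6) ∈ E(G2) ✓
  (4,8) → (φ(4),φ(8)) = (5,6) ∈ E(G2) ✓
  (5,8) → (φ(5),φ(8)) = (0,5) ∈ E(G2) ✓
  (6,8) → (φ(6),φ(8)) = (5,8) ∈ E(G2) ✓
  (7,8) → (φ(7),φ(8)) = (2,5) ∈ E(G2) ✓
All 22 edges of G1 map to edges of G2, and |E(G1)| = |E(G2)| = 22, so φ is a bijection on edges as well as vertices. Hence G1 ≅ G2.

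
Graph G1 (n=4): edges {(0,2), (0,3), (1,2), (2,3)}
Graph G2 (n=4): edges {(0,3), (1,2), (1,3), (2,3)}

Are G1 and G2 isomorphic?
Yes, isomorphic

The graphs are isomorphic.
One valid mapping φ: V(G1) → V(G2): 0→1, 1→0, 2→3, 3→2

Verify φ preserves adjacency — for each edge of G1, its image is an edge of G2:
  (0,2) → (φ(0),φ(2)) = (1,3) ∈ E(G2) ✓
  (0,3) → (φ(0),φ(3)) = (1,2) ∈ E(G2) ✓
  (1,2) → (φ(1),φ(2)) = (0,3) ∈ E(G2) ✓
  (2,3) → (φ(2),φ(3)) = (2,3) ∈ E(G2) ✓
All 4 edges of G1 map to edges of G2, and |E(G1)| = |E(G2)| = 4, so φ is a bijection on edges as well as vertices. Hence G1 ≅ G2.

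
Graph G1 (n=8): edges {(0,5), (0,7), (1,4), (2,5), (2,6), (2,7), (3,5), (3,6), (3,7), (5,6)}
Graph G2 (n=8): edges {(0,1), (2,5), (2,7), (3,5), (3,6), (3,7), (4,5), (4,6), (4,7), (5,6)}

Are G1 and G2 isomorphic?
Yes, isomorphic

The graphs are isomorphic.
One valid mapping φ: V(G1) → V(G2): 0→2, 1→1, 2→4, 3→3, 4→0, 5→5, 6→6, 7→7

Verify φ preserves adjacency — for each edge of G1, its image is an edge of G2:
  (0,5) → (φ(0),φ(5)) = (2,5) ∈ E(G2) ✓
  (0,7) → (φ(0),φ(7)) = (2,7) ∈ E(G2) ✓
  (1,4) → (φ(1),φ(4)) = (0,1) ∈ E(G2) ✓
  (2,5) → (φ(2),φ(5)) = (4,5) ∈ E(G2) ✓
  (2,6) → (φ(2),φ(6)) = (4,6) ∈ E(G2) ✓
  (2,7) → (φ(2),φ(7)) = (4,7) ∈ E(G2) ✓
  (3,5) → (φ(3),φ(5)) = (3,5) ∈ E(G2) ✓
  (3,6) → (φ(3),φ(6)) = (3,6) ∈ E(G2) ✓
  (3,7) → (φ(3),φ(7)) = (3,7) ∈ E(G2) ✓
  (5,6) → (φ(5),φ(6)) = (5,6) ∈ E(G2) ✓
All 10 edges of G1 map to edges of G2, and |E(G1)| = |E(G2)| = 10, so φ is a bijection on edges as well as vertices. Hence G1 ≅ G2.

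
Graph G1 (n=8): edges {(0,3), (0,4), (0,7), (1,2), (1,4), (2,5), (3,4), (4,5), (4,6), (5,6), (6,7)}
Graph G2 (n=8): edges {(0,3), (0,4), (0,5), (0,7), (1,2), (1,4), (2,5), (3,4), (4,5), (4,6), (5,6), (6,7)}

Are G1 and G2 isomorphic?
No, not isomorphic

The graphs are NOT isomorphic.

Counting edges: G1 has 11 edge(s); G2 has 12 edge(s).
Edge count is an isomorphism invariant (a bijection on vertices induces a bijection on edges), so differing edge counts rule out isomorphism.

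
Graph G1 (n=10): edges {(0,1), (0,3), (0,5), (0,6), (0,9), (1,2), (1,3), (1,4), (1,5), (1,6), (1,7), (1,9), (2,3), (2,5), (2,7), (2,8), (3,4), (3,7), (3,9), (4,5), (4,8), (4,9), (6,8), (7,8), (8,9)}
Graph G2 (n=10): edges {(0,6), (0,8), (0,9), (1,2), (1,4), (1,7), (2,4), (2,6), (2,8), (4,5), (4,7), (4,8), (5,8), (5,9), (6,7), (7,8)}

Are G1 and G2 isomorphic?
No, not isomorphic

The graphs are NOT isomorphic.

Connected components of G1: 1 component(s) with vertex sets [[0, 1, 2, 3, 4, 5, 6, 7, 8, 9]], sizes [10].
Connected components of G2: 2 component(s) with vertex sets [[3], [0, 1, 2, 4, 5, 6, 7, 8, 9]], sizes [1, 9].
The number of connected components (and the multiset of component sizes) is an isomorphism invariant — an isomorphism maps each component of G1 bijectively onto a component of G2. Since G1 has 1 component(s) and G2 has 2, they cannot be isomorphic.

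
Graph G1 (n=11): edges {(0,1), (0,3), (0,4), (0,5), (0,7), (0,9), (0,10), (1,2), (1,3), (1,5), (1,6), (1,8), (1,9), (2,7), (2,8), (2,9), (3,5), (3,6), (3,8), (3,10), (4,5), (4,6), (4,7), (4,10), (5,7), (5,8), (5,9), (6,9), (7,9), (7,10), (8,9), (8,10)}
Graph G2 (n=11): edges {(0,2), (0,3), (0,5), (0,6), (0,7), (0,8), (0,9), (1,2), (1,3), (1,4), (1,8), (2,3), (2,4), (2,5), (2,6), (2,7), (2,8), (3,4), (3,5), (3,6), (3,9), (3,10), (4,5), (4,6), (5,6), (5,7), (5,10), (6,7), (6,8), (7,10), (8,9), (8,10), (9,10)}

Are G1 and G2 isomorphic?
No, not isomorphic

The graphs are NOT isomorphic.

Degrees in G1: deg(0)=7, deg(1)=7, deg(2)=4, deg(3)=6, deg(4)=5, deg(5)=7, deg(6)=4, deg(7)=6, deg(8)=6, deg(9)=7, deg(10)=5.
Sorted degree sequence of G1: [7, 7, 7, 7, 6, 6, 6, 5, 5, 4, 4].
Degrees in G2: deg(0)=7, deg(1)=4, deg(2)=8, deg(3)=8, deg(4)=5, deg(5)=7, deg(6)=7, deg(7)=5, deg(8)=6, deg(9)=4, deg(10)=5.
Sorted degree sequence of G2: [8, 8, 7, 7, 7, 6, 5, 5, 5, 4, 4].
The (sorted) degree sequence is an isomorphism invariant, so since G1 and G2 have different degree sequences they cannot be isomorphic.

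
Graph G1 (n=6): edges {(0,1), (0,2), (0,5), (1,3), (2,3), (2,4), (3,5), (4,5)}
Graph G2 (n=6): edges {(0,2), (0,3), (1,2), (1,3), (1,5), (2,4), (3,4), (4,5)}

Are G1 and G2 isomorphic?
Yes, isomorphic

The graphs are isomorphic.
One valid mapping φ: V(G1) → V(G2): 0→4, 1→5, 2→3, 3→1, 4→0, 5→2

Verify φ preserves adjacency — for each edge of G1, its image is an edge of G2:
  (0,1) → (φ(0),φ(1)) = (4,5) ∈ E(G2) ✓
  (0,2) → (φ(0),φ(2)) = (3,4) ∈ E(G2) ✓
  (0,5) → (φ(0),φ(5)) = (2,4) ∈ E(G2) ✓
  (1,3) → (φ(1),φ(3)) = (1,5) ∈ E(G2) ✓
  (2,3) → (φ(2),φ(3)) = (1,3) ∈ E(G2) ✓
  (2,4) → (φ(2),φ(4)) = (0,3) ∈ E(G2) ✓
  (3,5) → (φ(3),φ(5)) = (1,2) ∈ E(G2) ✓
  (4,5) → (φ(4),φ(5)) = (0,2) ∈ E(G2) ✓
All 8 edges of G1 map to edges of G2, and |E(G1)| = |E(G2)| = 8, so φ is a bijection on edges as well as vertices. Hence G1 ≅ G2.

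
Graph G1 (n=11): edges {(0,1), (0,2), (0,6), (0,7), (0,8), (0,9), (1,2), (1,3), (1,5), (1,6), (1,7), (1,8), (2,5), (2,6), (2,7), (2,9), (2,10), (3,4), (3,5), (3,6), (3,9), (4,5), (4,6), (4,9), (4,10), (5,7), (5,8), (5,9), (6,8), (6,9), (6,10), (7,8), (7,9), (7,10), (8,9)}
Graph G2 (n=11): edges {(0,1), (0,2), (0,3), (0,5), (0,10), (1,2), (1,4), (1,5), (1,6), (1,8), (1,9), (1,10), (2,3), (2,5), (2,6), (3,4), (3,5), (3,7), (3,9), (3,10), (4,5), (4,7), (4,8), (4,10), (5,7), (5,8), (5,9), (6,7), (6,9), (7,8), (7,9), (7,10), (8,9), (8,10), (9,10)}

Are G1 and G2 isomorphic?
Yes, isomorphic

The graphs are isomorphic.
One valid mapping φ: V(G1) → V(G2): 0→8, 1→10, 2→9, 3→0, 4→2, 5→3, 6→1, 7→7, 8→4, 9→5, 10→6

Verify φ preserves adjacency — for each edge of G1, its image is an edge of G2:
  (0,1) → (φ(0),φ(1)) = (8,10) ∈ E(G2) ✓
  (0,2) → (φ(0),φ(2)) = (8,9) ∈ E(G2) ✓
  (0,6) → (φ(0),φ(6)) = (1,8) ∈ E(G2) ✓
  (0,7) → (φ(0),φ(7)) = (7,8) ∈ E(G2) ✓
  (0,8) → (φ(0),φ(8)) = (4,8) ∈ E(G2) ✓
  (0,9) → (φ(0),φ(9)) = (5,8) ∈ E(G2) ✓
  (1,2) → (φ(1),φ(2)) = (9,10) ∈ E(G2) ✓
  (1,3) → (φ(1),φ(3)) = (0,10) ∈ E(G2) ✓
  (1,5) → (φ(1),φ(5)) = (3,10) ∈ E(G2) ✓
  (1,6) → (φ(1),φ(6)) = (1,10) ∈ E(G2) ✓
  (1,7) → (φ(1),φ(7)) = (7,10) ∈ E(G2) ✓
  (1,8) → (φ(1),φ(8)) = (4,10) ∈ E(G2) ✓
  (2,5) → (φ(2),φ(5)) = (3,9) ∈ E(G2) ✓
  (2,6) → (φ(2),φ(6)) = (1,9) ∈ E(G2) ✓
  (2,7) → (φ(2),φ(7)) = (7,9) ∈ E(G2) ✓
  (2,9) → (φ(2),φ(9)) = (5,9) ∈ E(G2) ✓
  (2,10) → (φ(2),φ(10)) = (6,9) ∈ E(G2) ✓
  (3,4) → (φ(3),φ(4)) = (0,2) ∈ E(G2) ✓
  (3,5) → (φ(3),φ(5)) = (0,3) ∈ E(G2) ✓
  (3,6) → (φ(3),φ(6)) = (0,1) ∈ E(G2) ✓
  (3,9) → (φ(3),φ(9)) = (0,5) ∈ E(G2) ✓
  (4,5) → (φ(4),φ(5)) = (2,3) ∈ E(G2) ✓
  (4,6) → (φ(4),φ(6)) = (1,2) ∈ E(G2) ✓
  (4,9) → (φ(4),φ(9)) = (2,5) ∈ E(G2) ✓
  (4,10) → (φ(4),φ(10)) = (2,6) ∈ E(G2) ✓
  (5,7) → (φ(5),φ(7)) = (3,7) ∈ E(G2) ✓
  (5,8) → (φ(5),φ(8)) = (3,4) ∈ E(G2) ✓
  (5,9) → (φ(5),φ(9)) = (3,5) ∈ E(G2) ✓
  (6,8) → (φ(6),φ(8)) = (1,4) ∈ E(G2) ✓
  (6,9) → (φ(6),φ(9)) = (1,5) ∈ E(G2) ✓
  (6,10) → (φ(6),φ(10)) = (1,6) ∈ E(G2) ✓
  (7,8) → (φ(7),φ(8)) = (4,7) ∈ E(G2) ✓
  (7,9) → (φ(7),φ(9)) = (5,7) ∈ E(G2) ✓
  (7,10) → (φ(7),φ(10)) = (6,7) ∈ E(G2) ✓
  (8,9) → (φ(8),φ(9)) = (4,5) ∈ E(G2) ✓
All 35 edges of G1 map to edges of G2, and |E(G1)| = |E(G2)| = 35, so φ is a bijection on edges as well as vertices. Hence G1 ≅ G2.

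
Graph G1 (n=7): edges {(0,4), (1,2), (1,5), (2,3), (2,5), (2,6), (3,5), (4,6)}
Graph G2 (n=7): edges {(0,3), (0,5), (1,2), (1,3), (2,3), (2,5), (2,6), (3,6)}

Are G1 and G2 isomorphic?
No, not isomorphic

The graphs are NOT isomorphic.

Degrees in G1: deg(0)=1, deg(1)=2, deg(2)=4, deg(3)=2, deg(4)=2, deg(5)=3, deg(6)=2.
Sorted degree sequence of G1: [4, 3, 2, 2, 2, 2, 1].
Degrees in G2: deg(0)=2, deg(1)=2, deg(2)=4, deg(3)=4, deg(4)=0, deg(5)=2, deg(6)=2.
Sorted degree sequence of G2: [4, 4, 2, 2, 2, 2, 0].
The (sorted) degree sequence is an isomorphism invariant, so since G1 and G2 have different degree sequences they cannot be isomorphic.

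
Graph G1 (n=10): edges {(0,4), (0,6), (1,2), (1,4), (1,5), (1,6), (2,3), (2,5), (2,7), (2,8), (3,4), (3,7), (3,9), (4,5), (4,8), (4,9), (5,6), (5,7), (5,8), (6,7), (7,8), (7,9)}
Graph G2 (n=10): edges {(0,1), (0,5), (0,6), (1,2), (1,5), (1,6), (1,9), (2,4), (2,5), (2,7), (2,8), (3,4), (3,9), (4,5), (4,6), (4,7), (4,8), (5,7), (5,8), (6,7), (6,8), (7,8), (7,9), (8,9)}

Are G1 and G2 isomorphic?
No, not isomorphic

The graphs are NOT isomorphic.

Degrees in G1: deg(0)=2, deg(1)=4, deg(2)=5, deg(3)=4, deg(4)=6, deg(5)=6, deg(6)=4, deg(7)=6, deg(8)=4, deg(9)=3.
Sorted degree sequence of G1: [6, 6, 6, 5, 4, 4, 4, 4, 3, 2].
Degrees in G2: deg(0)=3, deg(1)=5, deg(2)=5, deg(3)=2, deg(4)=6, deg(5)=6, deg(6)=5, deg(7)=6, deg(8)=6, deg(9)=4.
Sorted degree sequence of G2: [6, 6, 6, 6, 5, 5, 5, 4, 3, 2].
The (sorted) degree sequence is an isomorphism invariant, so since G1 and G2 have different degree sequences they cannot be isomorphic.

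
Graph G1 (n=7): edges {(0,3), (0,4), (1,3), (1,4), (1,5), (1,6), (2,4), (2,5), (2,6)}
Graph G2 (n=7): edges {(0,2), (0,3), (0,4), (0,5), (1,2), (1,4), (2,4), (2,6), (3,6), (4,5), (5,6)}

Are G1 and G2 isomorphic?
No, not isomorphic

The graphs are NOT isomorphic.

Counting triangles (3-cliques): G1 has 0, G2 has 3.
Triangle count is an isomorphism invariant, so differing triangle counts rule out isomorphism.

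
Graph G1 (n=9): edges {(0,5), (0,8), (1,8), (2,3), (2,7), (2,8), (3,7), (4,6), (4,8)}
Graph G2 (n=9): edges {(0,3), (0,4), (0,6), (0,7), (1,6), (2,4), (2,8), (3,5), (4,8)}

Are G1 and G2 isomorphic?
Yes, isomorphic

The graphs are isomorphic.
One valid mapping φ: V(G1) → V(G2): 0→3, 1→7, 2→4, 3→8, 4→6, 5→5, 6→1, 7→2, 8→0

Verify φ preserves adjacency — for each edge of G1, its image is an edge of G2:
  (0,5) → (φ(0),φ(5)) = (3,5) ∈ E(G2) ✓
  (0,8) → (φ(0),φ(8)) = (0,3) ∈ E(G2) ✓
  (1,8) → (φ(1),φ(8)) = (0,7) ∈ E(G2) ✓
  (2,3) → (φ(2),φ(3)) = (4,8) ∈ E(G2) ✓
  (2,7) → (φ(2),φ(7)) = (2,4) ∈ E(G2) ✓
  (2,8) → (φ(2),φ(8)) = (0,4) ∈ E(G2) ✓
  (3,7) → (φ(3),φ(7)) = (2,8) ∈ E(G2) ✓
  (4,6) → (φ(4),φ(6)) = (1,6) ∈ E(G2) ✓
  (4,8) → (φ(4),φ(8)) = (0,6) ∈ E(G2) ✓
All 9 edges of G1 map to edges of G2, and |E(G1)| = |E(G2)| = 9, so φ is a bijection on edges as well as vertices. Hence G1 ≅ G2.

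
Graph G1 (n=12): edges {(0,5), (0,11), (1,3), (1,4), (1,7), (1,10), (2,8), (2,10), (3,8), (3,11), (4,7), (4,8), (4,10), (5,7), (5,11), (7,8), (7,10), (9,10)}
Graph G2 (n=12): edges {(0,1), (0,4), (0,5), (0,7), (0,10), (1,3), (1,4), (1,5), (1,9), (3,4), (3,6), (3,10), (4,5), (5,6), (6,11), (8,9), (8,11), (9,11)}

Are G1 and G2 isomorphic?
Yes, isomorphic

The graphs are isomorphic.
One valid mapping φ: V(G1) → V(G2): 0→8, 1→5, 2→10, 3→6, 4→4, 5→9, 6→2, 7→1, 8→3, 9→7, 10→0, 11→11

Verify φ preserves adjacency — for each edge of G1, its image is an edge of G2:
  (0,5) → (φ(0),φ(5)) = (8,9) ∈ E(G2) ✓
  (0,11) → (φ(0),φ(11)) = (8,11) ∈ E(G2) ✓
  (1,3) → (φ(1),φ(3)) = (5,6) ∈ E(G2) ✓
  (1,4) → (φ(1),φ(4)) = (4,5) ∈ E(G2) ✓
  (1,7) → (φ(1),φ(7)) = (1,5) ∈ E(G2) ✓
  (1,10) → (φ(1),φ(10)) = (0,5) ∈ E(G2) ✓
  (2,8) → (φ(2),φ(8)) = (3,10) ∈ E(G2) ✓
  (2,10) → (φ(2),φ(10)) = (0,10) ∈ E(G2) ✓
  (3,8) → (φ(3),φ(8)) = (3,6) ∈ E(G2) ✓
  (3,11) → (φ(3),φ(11)) = (6,11) ∈ E(G2) ✓
  (4,7) → (φ(4),φ(7)) = (1,4) ∈ E(G2) ✓
  (4,8) → (φ(4),φ(8)) = (3,4) ∈ E(G2) ✓
  (4,10) → (φ(4),φ(10)) = (0,4) ∈ E(G2) ✓
  (5,7) → (φ(5),φ(7)) = (1,9) ∈ E(G2) ✓
  (5,11) → (φ(5),φ(11)) = (9,11) ∈ E(G2) ✓
  (7,8) → (φ(7),φ(8)) = (1,3) ∈ E(G2) ✓
  (7,10) → (φ(7),φ(10)) = (0,1) ∈ E(G2) ✓
  (9,10) → (φ(9),φ(10)) = (0,7) ∈ E(G2) ✓
All 18 edges of G1 map to edges of G2, and |E(G1)| = |E(G2)| = 18, so φ is a bijection on edges as well as vertices. Hence G1 ≅ G2.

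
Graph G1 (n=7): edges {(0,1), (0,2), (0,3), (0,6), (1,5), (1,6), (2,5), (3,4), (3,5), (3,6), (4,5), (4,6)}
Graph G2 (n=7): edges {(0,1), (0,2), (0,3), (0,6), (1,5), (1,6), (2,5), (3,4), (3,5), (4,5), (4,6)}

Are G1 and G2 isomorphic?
No, not isomorphic

The graphs are NOT isomorphic.

Counting edges: G1 has 12 edge(s); G2 has 11 edge(s).
Edge count is an isomorphism invariant (a bijection on vertices induces a bijection on edges), so differing edge counts rule out isomorphism.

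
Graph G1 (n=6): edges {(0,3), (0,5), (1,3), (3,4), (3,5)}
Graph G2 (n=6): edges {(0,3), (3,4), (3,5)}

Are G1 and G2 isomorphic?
No, not isomorphic

The graphs are NOT isomorphic.

Counting edges: G1 has 5 edge(s); G2 has 3 edge(s).
Edge count is an isomorphism invariant (a bijection on vertices induces a bijection on edges), so differing edge counts rule out isomorphism.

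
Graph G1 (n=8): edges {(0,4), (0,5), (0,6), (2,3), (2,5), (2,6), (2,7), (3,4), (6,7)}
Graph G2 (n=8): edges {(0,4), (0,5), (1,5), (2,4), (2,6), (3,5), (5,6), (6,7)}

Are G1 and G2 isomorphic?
No, not isomorphic

The graphs are NOT isomorphic.

Connected components of G1: 2 component(s) with vertex sets [[1], [0, 2, 3, 4, 5, 6, 7]], sizes [1, 7].
Connected components of G2: 1 component(s) with vertex sets [[0, 1, 2, 3, 4, 5, 6, 7]], sizes [8].
The number of connected components (and the multiset of component sizes) is an isomorphism invariant — an isomorphism maps each component of G1 bijectively onto a component of G2. Since G1 has 2 component(s) and G2 has 1, they cannot be isomorphic.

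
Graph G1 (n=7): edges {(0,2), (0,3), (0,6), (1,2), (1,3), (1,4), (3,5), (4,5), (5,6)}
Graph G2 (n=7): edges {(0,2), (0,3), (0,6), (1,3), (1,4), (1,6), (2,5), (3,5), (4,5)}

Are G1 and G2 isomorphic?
Yes, isomorphic

The graphs are isomorphic.
One valid mapping φ: V(G1) → V(G2): 0→0, 1→5, 2→2, 3→3, 4→4, 5→1, 6→6

Verify φ preserves adjacency — for each edge of G1, its image is an edge of G2:
  (0,2) → (φ(0),φ(2)) = (0,2) ∈ E(G2) ✓
  (0,3) → (φ(0),φ(3)) = (0,3) ∈ E(G2) ✓
  (0,6) → (φ(0),φ(6)) = (0,6) ∈ E(G2) ✓
  (1,2) → (φ(1),φ(2)) = (2,5) ∈ E(G2) ✓
  (1,3) → (φ(1),φ(3)) = (3,5) ∈ E(G2) ✓
  (1,4) → (φ(1),φ(4)) = (4,5) ∈ E(G2) ✓
  (3,5) → (φ(3),φ(5)) = (1,3) ∈ E(G2) ✓
  (4,5) → (φ(4),φ(5)) = (1,4) ∈ E(G2) ✓
  (5,6) → (φ(5),φ(6)) = (1,6) ∈ E(G2) ✓
All 9 edges of G1 map to edges of G2, and |E(G1)| = |E(G2)| = 9, so φ is a bijection on edges as well as vertices. Hence G1 ≅ G2.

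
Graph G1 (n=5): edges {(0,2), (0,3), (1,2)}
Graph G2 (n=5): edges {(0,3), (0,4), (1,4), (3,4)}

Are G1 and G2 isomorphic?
No, not isomorphic

The graphs are NOT isomorphic.

Counting triangles (3-cliques): G1 has 0, G2 has 1.
Triangle count is an isomorphism invariant, so differing triangle counts rule out isomorphism.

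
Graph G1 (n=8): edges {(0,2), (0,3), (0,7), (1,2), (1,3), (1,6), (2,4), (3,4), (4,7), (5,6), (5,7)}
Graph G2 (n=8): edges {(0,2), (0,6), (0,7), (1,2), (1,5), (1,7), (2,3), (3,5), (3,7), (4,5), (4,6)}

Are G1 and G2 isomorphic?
Yes, isomorphic

The graphs are isomorphic.
One valid mapping φ: V(G1) → V(G2): 0→2, 1→5, 2→3, 3→1, 4→7, 5→6, 6→4, 7→0

Verify φ preserves adjacency — for each edge of G1, its image is an edge of G2:
  (0,2) → (φ(0),φ(2)) = (2,3) ∈ E(G2) ✓
  (0,3) → (φ(0),φ(3)) = (1,2) ∈ E(G2) ✓
  (0,7) → (φ(0),φ(7)) = (0,2) ∈ E(G2) ✓
  (1,2) → (φ(1),φ(2)) = (3,5) ∈ E(G2) ✓
  (1,3) → (φ(1),φ(3)) = (1,5) ∈ E(G2) ✓
  (1,6) → (φ(1),φ(6)) = (4,5) ∈ E(G2) ✓
  (2,4) → (φ(2),φ(4)) = (3,7) ∈ E(G2) ✓
  (3,4) → (φ(3),φ(4)) = (1,7) ∈ E(G2) ✓
  (4,7) → (φ(4),φ(7)) = (0,7) ∈ E(G2) ✓
  (5,6) → (φ(5),φ(6)) = (4,6) ∈ E(G2) ✓
  (5,7) → (φ(5),φ(7)) = (0,6) ∈ E(G2) ✓
All 11 edges of G1 map to edges of G2, and |E(G1)| = |E(G2)| = 11, so φ is a bijection on edges as well as vertices. Hence G1 ≅ G2.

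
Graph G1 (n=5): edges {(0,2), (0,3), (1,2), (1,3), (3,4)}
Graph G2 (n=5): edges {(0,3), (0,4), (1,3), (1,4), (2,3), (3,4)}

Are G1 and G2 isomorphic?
No, not isomorphic

The graphs are NOT isomorphic.

Counting triangles (3-cliques): G1 has 0, G2 has 2.
Triangle count is an isomorphism invariant, so differing triangle counts rule out isomorphism.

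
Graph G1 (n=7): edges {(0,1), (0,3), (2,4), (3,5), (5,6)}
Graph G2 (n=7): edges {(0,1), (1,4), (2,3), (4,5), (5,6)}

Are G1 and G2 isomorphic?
Yes, isomorphic

The graphs are isomorphic.
One valid mapping φ: V(G1) → V(G2): 0→1, 1→0, 2→2, 3→4, 4→3, 5→5, 6→6

Verify φ preserves adjacency — for each edge of G1, its image is an edge of G2:
  (0,1) → (φ(0),φ(1)) = (0,1) ∈ E(G2) ✓
  (0,3) → (φ(0),φ(3)) = (1,4) ∈ E(G2) ✓
  (2,4) → (φ(2),φ(4)) = (2,3) ∈ E(G2) ✓
  (3,5) → (φ(3),φ(5)) = (4,5) ∈ E(G2) ✓
  (5,6) → (φ(5),φ(6)) = (5,6) ∈ E(G2) ✓
All 5 edges of G1 map to edges of G2, and |E(G1)| = |E(G2)| = 5, so φ is a bijection on edges as well as vertices. Hence G1 ≅ G2.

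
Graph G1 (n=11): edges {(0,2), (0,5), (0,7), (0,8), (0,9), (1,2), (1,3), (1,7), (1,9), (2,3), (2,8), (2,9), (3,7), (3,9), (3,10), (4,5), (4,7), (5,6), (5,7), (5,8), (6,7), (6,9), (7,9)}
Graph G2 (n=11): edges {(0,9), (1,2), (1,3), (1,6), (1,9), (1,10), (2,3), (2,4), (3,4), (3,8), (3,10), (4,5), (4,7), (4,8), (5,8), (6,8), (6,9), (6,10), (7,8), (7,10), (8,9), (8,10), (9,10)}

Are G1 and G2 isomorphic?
Yes, isomorphic

The graphs are isomorphic.
One valid mapping φ: V(G1) → V(G2): 0→3, 1→6, 2→1, 3→9, 4→5, 5→4, 6→7, 7→8, 8→2, 9→10, 10→0

Verify φ preserves adjacency — for each edge of G1, its image is an edge of G2:
  (0,2) → (φ(0),φ(2)) = (1,3) ∈ E(G2) ✓
  (0,5) → (φ(0),φ(5)) = (3,4) ∈ E(G2) ✓
  (0,7) → (φ(0),φ(7)) = (3,8) ∈ E(G2) ✓
  (0,8) → (φ(0),φ(8)) = (2,3) ∈ E(G2) ✓
  (0,9) → (φ(0),φ(9)) = (3,10) ∈ E(G2) ✓
  (1,2) → (φ(1),φ(2)) = (1,6) ∈ E(G2) ✓
  (1,3) → (φ(1),φ(3)) = (6,9) ∈ E(G2) ✓
  (1,7) → (φ(1),φ(7)) = (6,8) ∈ E(G2) ✓
  (1,9) → (φ(1),φ(9)) = (6,10) ∈ E(G2) ✓
  (2,3) → (φ(2),φ(3)) = (1,9) ∈ E(G2) ✓
  (2,8) → (φ(2),φ(8)) = (1,2) ∈ E(G2) ✓
  (2,9) → (φ(2),φ(9)) = (1,10) ∈ E(G2) ✓
  (3,7) → (φ(3),φ(7)) = (8,9) ∈ E(G2) ✓
  (3,9) → (φ(3),φ(9)) = (9,10) ∈ E(G2) ✓
  (3,10) → (φ(3),φ(10)) = (0,9) ∈ E(G2) ✓
  (4,5) → (φ(4),φ(5)) = (4,5) ∈ E(G2) ✓
  (4,7) → (φ(4),φ(7)) = (5,8) ∈ E(G2) ✓
  (5,6) → (φ(5),φ(6)) = (4,7) ∈ E(G2) ✓
  (5,7) → (φ(5),φ(7)) = (4,8) ∈ E(G2) ✓
  (5,8) → (φ(5),φ(8)) = (2,4) ∈ E(G2) ✓
  (6,7) → (φ(6),φ(7)) = (7,8) ∈ E(G2) ✓
  (6,9) → (φ(6),φ(9)) = (7,10) ∈ E(G2) ✓
  (7,9) → (φ(7),φ(9)) = (8,10) ∈ E(G2) ✓
All 23 edges of G1 map to edges of G2, and |E(G1)| = |E(G2)| = 23, so φ is a bijection on edges as well as vertices. Hence G1 ≅ G2.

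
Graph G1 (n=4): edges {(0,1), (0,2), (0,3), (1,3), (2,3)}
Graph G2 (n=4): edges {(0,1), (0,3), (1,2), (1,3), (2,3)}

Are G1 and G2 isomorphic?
Yes, isomorphic

The graphs are isomorphic.
One valid mapping φ: V(G1) → V(G2): 0→3, 1→2, 2→0, 3→1

Verify φ preserves adjacency — for each edge of G1, its image is an edge of G2:
  (0,1) → (φ(0),φ(1)) = (2,3) ∈ E(G2) ✓
  (0,2) → (φ(0),φ(2)) = (0,3) ∈ E(G2) ✓
  (0,3) → (φ(0),φ(3)) = (1,3) ∈ E(G2) ✓
  (1,3) → (φ(1),φ(3)) = (1,2) ∈ E(G2) ✓
  (2,3) → (φ(2),φ(3)) = (0,1) ∈ E(G2) ✓
All 5 edges of G1 map to edges of G2, and |E(G1)| = |E(G2)| = 5, so φ is a bijection on edges as well as vertices. Hence G1 ≅ G2.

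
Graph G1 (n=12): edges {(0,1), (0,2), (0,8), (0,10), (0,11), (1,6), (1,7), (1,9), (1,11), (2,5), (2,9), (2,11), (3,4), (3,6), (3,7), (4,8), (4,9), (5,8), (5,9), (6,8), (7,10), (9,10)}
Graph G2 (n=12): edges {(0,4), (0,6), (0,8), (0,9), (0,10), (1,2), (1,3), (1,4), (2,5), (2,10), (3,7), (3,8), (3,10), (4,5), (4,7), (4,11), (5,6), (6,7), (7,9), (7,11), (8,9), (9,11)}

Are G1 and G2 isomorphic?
Yes, isomorphic

The graphs are isomorphic.
One valid mapping φ: V(G1) → V(G2): 0→7, 1→4, 2→9, 3→2, 4→10, 5→8, 6→1, 7→5, 8→3, 9→0, 10→6, 11→11

Verify φ preserves adjacency — for each edge of G1, its image is an edge of G2:
  (0,1) → (φ(0),φ(1)) = (4,7) ∈ E(G2) ✓
  (0,2) → (φ(0),φ(2)) = (7,9) ∈ E(G2) ✓
  (0,8) → (φ(0),φ(8)) = (3,7) ∈ E(G2) ✓
  (0,10) → (φ(0),φ(10)) = (6,7) ∈ E(G2) ✓
  (0,11) → (φ(0),φ(11)) = (7,11) ∈ E(G2) ✓
  (1,6) → (φ(1),φ(6)) = (1,4) ∈ E(G2) ✓
  (1,7) → (φ(1),φ(7)) = (4,5) ∈ E(G2) ✓
  (1,9) → (φ(1),φ(9)) = (0,4) ∈ E(G2) ✓
  (1,11) → (φ(1),φ(11)) = (4,11) ∈ E(G2) ✓
  (2,5) → (φ(2),φ(5)) = (8,9) ∈ E(G2) ✓
  (2,9) → (φ(2),φ(9)) = (0,9) ∈ E(G2) ✓
  (2,11) → (φ(2),φ(11)) = (9,11) ∈ E(G2) ✓
  (3,4) → (φ(3),φ(4)) = (2,10) ∈ E(G2) ✓
  (3,6) → (φ(3),φ(6)) = (1,2) ∈ E(G2) ✓
  (3,7) → (φ(3),φ(7)) = (2,5) ∈ E(G2) ✓
  (4,8) → (φ(4),φ(8)) = (3,10) ∈ E(G2) ✓
  (4,9) → (φ(4),φ(9)) = (0,10) ∈ E(G2) ✓
  (5,8) → (φ(5),φ(8)) = (3,8) ∈ E(G2) ✓
  (5,9) → (φ(5),φ(9)) = (0,8) ∈ E(G2) ✓
  (6,8) → (φ(6),φ(8)) = (1,3) ∈ E(G2) ✓
  (7,10) → (φ(7),φ(10)) = (5,6) ∈ E(G2) ✓
  (9,10) → (φ(9),φ(10)) = (0,6) ∈ E(G2) ✓
All 22 edges of G1 map to edges of G2, and |E(G1)| = |E(G2)| = 22, so φ is a bijection on edges as well as vertices. Hence G1 ≅ G2.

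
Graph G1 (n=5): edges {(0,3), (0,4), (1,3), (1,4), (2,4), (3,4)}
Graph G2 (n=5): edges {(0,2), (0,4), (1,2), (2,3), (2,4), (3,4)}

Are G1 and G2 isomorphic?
Yes, isomorphic

The graphs are isomorphic.
One valid mapping φ: V(G1) → V(G2): 0→3, 1→0, 2→1, 3→4, 4→2

Verify φ preserves adjacency — for each edge of G1, its image is an edge of G2:
  (0,3) → (φ(0),φ(3)) = (3,4) ∈ E(G2) ✓
  (0,4) → (φ(0),φ(4)) = (2,3) ∈ E(G2) ✓
  (1,3) → (φ(1),φ(3)) = (0,4) ∈ E(G2) ✓
  (1,4) → (φ(1),φ(4)) = (0,2) ∈ E(G2) ✓
  (2,4) → (φ(2),φ(4)) = (1,2) ∈ E(G2) ✓
  (3,4) → (φ(3),φ(4)) = (2,4) ∈ E(G2) ✓
All 6 edges of G1 map to edges of G2, and |E(G1)| = |E(G2)| = 6, so φ is a bijection on edges as well as vertices. Hence G1 ≅ G2.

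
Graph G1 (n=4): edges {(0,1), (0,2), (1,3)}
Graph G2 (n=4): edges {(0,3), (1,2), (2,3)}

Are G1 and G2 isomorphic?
Yes, isomorphic

The graphs are isomorphic.
One valid mapping φ: V(G1) → V(G2): 0→3, 1→2, 2→0, 3→1

Verify φ preserves adjacency — for each edge of G1, its image is an edge of G2:
  (0,1) → (φ(0),φ(1)) = (2,3) ∈ E(G2) ✓
  (0,2) → (φ(0),φ(2)) = (0,3) ∈ E(G2) ✓
  (1,3) → (φ(1),φ(3)) = (1,2) ∈ E(G2) ✓
All 3 edges of G1 map to edges of G2, and |E(G1)| = |E(G2)| = 3, so φ is a bijection on edges as well as vertices. Hence G1 ≅ G2.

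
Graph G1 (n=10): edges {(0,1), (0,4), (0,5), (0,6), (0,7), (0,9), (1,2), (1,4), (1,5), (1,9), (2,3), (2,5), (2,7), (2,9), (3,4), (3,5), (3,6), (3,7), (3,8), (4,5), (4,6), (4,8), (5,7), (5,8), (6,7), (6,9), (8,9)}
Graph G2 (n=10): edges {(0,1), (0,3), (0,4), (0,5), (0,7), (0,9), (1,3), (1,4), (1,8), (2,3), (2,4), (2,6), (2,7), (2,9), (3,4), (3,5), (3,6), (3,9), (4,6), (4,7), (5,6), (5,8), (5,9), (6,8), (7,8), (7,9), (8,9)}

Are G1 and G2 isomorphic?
Yes, isomorphic

The graphs are isomorphic.
One valid mapping φ: V(G1) → V(G2): 0→9, 1→5, 2→6, 3→4, 4→0, 5→3, 6→7, 7→2, 8→1, 9→8

Verify φ preserves adjacency — for each edge of G1, its image is an edge of G2:
  (0,1) → (φ(0),φ(1)) = (5,9) ∈ E(G2) ✓
  (0,4) → (φ(0),φ(4)) = (0,9) ∈ E(G2) ✓
  (0,5) → (φ(0),φ(5)) = (3,9) ∈ E(G2) ✓
  (0,6) → (φ(0),φ(6)) = (7,9) ∈ E(G2) ✓
  (0,7) → (φ(0),φ(7)) = (2,9) ∈ E(G2) ✓
  (0,9) → (φ(0),φ(9)) = (8,9) ∈ E(G2) ✓
  (1,2) → (φ(1),φ(2)) = (5,6) ∈ E(G2) ✓
  (1,4) → (φ(1),φ(4)) = (0,5) ∈ E(G2) ✓
  (1,5) → (φ(1),φ(5)) = (3,5) ∈ E(G2) ✓
  (1,9) → (φ(1),φ(9)) = (5,8) ∈ E(G2) ✓
  (2,3) → (φ(2),φ(3)) = (4,6) ∈ E(G2) ✓
  (2,5) → (φ(2),φ(5)) = (3,6) ∈ E(G2) ✓
  (2,7) → (φ(2),φ(7)) = (2,6) ∈ E(G2) ✓
  (2,9) → (φ(2),φ(9)) = (6,8) ∈ E(G2) ✓
  (3,4) → (φ(3),φ(4)) = (0,4) ∈ E(G2) ✓
  (3,5) → (φ(3),φ(5)) = (3,4) ∈ E(G2) ✓
  (3,6) → (φ(3),φ(6)) = (4,7) ∈ E(G2) ✓
  (3,7) → (φ(3),φ(7)) = (2,4) ∈ E(G2) ✓
  (3,8) → (φ(3),φ(8)) = (1,4) ∈ E(G2) ✓
  (4,5) → (φ(4),φ(5)) = (0,3) ∈ E(G2) ✓
  (4,6) → (φ(4),φ(6)) = (0,7) ∈ E(G2) ✓
  (4,8) → (φ(4),φ(8)) = (0,1) ∈ E(G2) ✓
  (5,7) → (φ(5),φ(7)) = (2,3) ∈ E(G2) ✓
  (5,8) → (φ(5),φ(8)) = (1,3) ∈ E(G2) ✓
  (6,7) → (φ(6),φ(7)) = (2,7) ∈ E(G2) ✓
  (6,9) → (φ(6),φ(9)) = (7,8) ∈ E(G2) ✓
  (8,9) → (φ(8),φ(9)) = (1,8) ∈ E(G2) ✓
All 27 edges of G1 map to edges of G2, and |E(G1)| = |E(G2)| = 27, so φ is a bijection on edges as well as vertices. Hence G1 ≅ G2.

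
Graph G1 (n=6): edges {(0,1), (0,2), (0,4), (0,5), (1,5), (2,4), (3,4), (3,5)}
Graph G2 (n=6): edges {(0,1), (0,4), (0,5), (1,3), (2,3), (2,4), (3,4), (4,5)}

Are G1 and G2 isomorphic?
Yes, isomorphic

The graphs are isomorphic.
One valid mapping φ: V(G1) → V(G2): 0→4, 1→2, 2→5, 3→1, 4→0, 5→3

Verify φ preserves adjacency — for each edge of G1, its image is an edge of G2:
  (0,1) → (φ(0),φ(1)) = (2,4) ∈ E(G2) ✓
  (0,2) → (φ(0),φ(2)) = (4,5) ∈ E(G2) ✓
  (0,4) → (φ(0),φ(4)) = (0,4) ∈ E(G2) ✓
  (0,5) → (φ(0),φ(5)) = (3,4) ∈ E(G2) ✓
  (1,5) → (φ(1),φ(5)) = (2,3) ∈ E(G2) ✓
  (2,4) → (φ(2),φ(4)) = (0,5) ∈ E(G2) ✓
  (3,4) → (φ(3),φ(4)) = (0,1) ∈ E(G2) ✓
  (3,5) → (φ(3),φ(5)) = (1,3) ∈ E(G2) ✓
All 8 edges of G1 map to edges of G2, and |E(G1)| = |E(G2)| = 8, so φ is a bijection on edges as well as vertices. Hence G1 ≅ G2.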